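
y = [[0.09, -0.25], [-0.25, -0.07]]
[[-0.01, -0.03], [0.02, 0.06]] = y @ [[-0.09, -0.23], [0.01, 0.02]]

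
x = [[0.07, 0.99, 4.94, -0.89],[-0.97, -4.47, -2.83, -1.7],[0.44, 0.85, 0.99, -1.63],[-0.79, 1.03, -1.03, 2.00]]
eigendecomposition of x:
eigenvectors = [[-0.68+0.00j, 0.07+0.00j, -0.78+0.00j, (-0.78-0j)], [0.10+0.00j, 0.93+0.00j, 0.35+0.25j, 0.35-0.25j], [(-0.42+0j), -0.28+0.00j, 0.06-0.30j, 0.06+0.30j], [0.60+0.00j, -0.22+0.00j, -0.19-0.27j, -0.19+0.27j]]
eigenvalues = [(3.8+0j), (-3.29+0j), (-0.96+1.27j), (-0.96-1.27j)]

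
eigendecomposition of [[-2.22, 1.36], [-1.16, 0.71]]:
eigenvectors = [[-0.89, -0.52], [-0.46, -0.85]]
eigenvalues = [-1.51, -0.0]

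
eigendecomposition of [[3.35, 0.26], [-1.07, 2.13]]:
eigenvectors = [[0.65, -0.27], [-0.76, 0.96]]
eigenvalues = [3.05, 2.43]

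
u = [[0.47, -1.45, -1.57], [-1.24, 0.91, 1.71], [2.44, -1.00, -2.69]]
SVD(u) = [[-0.41, -0.87, 0.28], [0.48, 0.06, 0.88], [-0.78, 0.49, 0.39]] @ diag([4.801733151465966, 1.1005194375218899, 0.003963552599421746]) @ [[-0.56, 0.38, 0.74], [0.66, 0.74, 0.12], [0.50, -0.55, 0.66]]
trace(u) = -1.31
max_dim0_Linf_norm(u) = 2.69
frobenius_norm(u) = 4.93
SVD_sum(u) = [[1.1, -0.74, -1.46], [-1.28, 0.86, 1.7], [2.08, -1.4, -2.76]] + [[-0.63, -0.71, -0.11],[0.04, 0.05, 0.01],[0.36, 0.4, 0.07]] + [[0.0,-0.0,0.00], [0.00,-0.00,0.00], [0.00,-0.0,0.00]]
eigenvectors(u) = [[-0.43, 0.45, -0.5], [0.48, -0.49, 0.55], [-0.76, 0.75, -0.67]]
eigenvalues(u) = [-0.69, -0.57, -0.05]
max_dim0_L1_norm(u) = 5.97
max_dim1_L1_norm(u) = 6.13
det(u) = -0.02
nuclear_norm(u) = 5.91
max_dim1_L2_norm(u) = 3.77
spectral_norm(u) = 4.80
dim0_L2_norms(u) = [2.78, 1.98, 3.55]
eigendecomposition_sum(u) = [[13.35,11.94,-0.27], [-15.15,-13.55,0.31], [23.85,21.32,-0.49]] + [[-13.01, -13.76, -1.46], [14.06, 14.86, 1.57], [-21.59, -22.82, -2.41]] + [[0.14, 0.37, 0.16], [-0.15, -0.4, -0.17], [0.18, 0.49, 0.21]]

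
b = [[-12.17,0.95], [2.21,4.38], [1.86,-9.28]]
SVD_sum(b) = [[-11.21, 3.79],[0.66, -0.22],[4.48, -1.51]] + [[-0.96, -2.84], [1.55, 4.60], [-2.62, -7.77]]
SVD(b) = [[-0.93, 0.30], [0.05, -0.49], [0.37, 0.82]] @ diag([12.763787854147335, 9.987172753803799]) @ [[0.95, -0.32], [-0.32, -0.95]]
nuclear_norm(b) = 22.75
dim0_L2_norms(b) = [12.51, 10.31]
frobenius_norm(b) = 16.21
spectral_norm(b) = 12.76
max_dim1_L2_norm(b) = 12.21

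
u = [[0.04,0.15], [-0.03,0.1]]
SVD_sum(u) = [[0.02, 0.15], [0.01, 0.1]] + [[0.02,-0.00], [-0.04,0.0]]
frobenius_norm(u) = 0.19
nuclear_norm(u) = 0.23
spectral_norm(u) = 0.18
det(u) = 0.01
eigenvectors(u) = [[(0.91+0j), (0.91-0j)], [(0.18+0.37j), 0.18-0.37j]]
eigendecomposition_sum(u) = [[0.02+0.05j, 0.08-0.09j], [(-0.01+0.02j), 0.05+0.01j]] + [[0.02-0.05j, (0.08+0.09j)], [(-0.01-0.02j), 0.05-0.01j]]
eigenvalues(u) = [(0.07+0.06j), (0.07-0.06j)]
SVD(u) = [[0.85, 0.53], [0.53, -0.85]] @ diag([0.18109958183490746, 0.04693550318492012]) @ [[0.10,1.0], [1.00,-0.1]]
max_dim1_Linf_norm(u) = 0.15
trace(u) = 0.14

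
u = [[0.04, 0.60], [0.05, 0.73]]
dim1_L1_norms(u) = [0.64, 0.78]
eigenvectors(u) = [[-1.00, -0.63], [0.07, -0.77]]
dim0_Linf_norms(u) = [0.05, 0.73]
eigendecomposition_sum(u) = [[-0.00, 0.00], [0.00, -0.00]] + [[0.04, 0.60], [0.05, 0.73]]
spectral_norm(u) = 0.95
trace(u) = 0.77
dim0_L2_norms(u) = [0.06, 0.94]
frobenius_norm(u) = 0.95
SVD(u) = [[-0.63,-0.77], [-0.77,0.63]] @ diag([0.9471004627335071, 0.0008446833588181945]) @ [[-0.07, -1.00], [1.0, -0.07]]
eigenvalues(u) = [-0.0, 0.77]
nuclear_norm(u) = 0.95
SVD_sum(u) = [[0.04,0.60], [0.05,0.73]] + [[-0.00, 0.00], [0.0, -0.0]]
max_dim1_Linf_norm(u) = 0.73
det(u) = -0.00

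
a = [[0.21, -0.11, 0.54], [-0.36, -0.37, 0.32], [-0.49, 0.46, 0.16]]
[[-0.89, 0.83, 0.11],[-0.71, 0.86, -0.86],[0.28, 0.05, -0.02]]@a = [[-0.54, -0.16, -0.20], [-0.04, -0.64, -0.25], [0.05, -0.06, 0.16]]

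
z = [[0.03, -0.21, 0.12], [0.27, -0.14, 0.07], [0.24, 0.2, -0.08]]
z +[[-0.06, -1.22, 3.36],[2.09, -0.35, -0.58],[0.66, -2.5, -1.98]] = [[-0.03, -1.43, 3.48], [2.36, -0.49, -0.51], [0.9, -2.3, -2.06]]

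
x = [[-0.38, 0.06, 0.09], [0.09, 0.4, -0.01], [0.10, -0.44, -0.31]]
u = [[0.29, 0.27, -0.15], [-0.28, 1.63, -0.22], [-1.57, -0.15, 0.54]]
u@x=[[-0.1,0.19,0.07], [0.23,0.73,0.03], [0.64,-0.39,-0.31]]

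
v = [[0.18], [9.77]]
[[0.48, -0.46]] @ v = [[-4.41]]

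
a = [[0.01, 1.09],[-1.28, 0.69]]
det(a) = 1.40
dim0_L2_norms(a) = [1.28, 1.29]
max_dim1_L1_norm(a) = 1.97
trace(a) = 0.70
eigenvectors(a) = [[-0.20+0.65j, (-0.2-0.65j)], [-0.73+0.00j, -0.73-0.00j]]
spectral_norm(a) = 1.59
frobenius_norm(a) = 1.82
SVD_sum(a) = [[-0.54, 0.55], [-0.98, 0.99]] + [[0.55, 0.54], [-0.30, -0.3]]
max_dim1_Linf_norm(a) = 1.28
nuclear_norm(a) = 2.47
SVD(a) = [[0.48, 0.87],[0.87, -0.48]] @ diag([1.5886298003738957, 0.8825844760497417]) @ [[-0.7, 0.71], [0.71, 0.7]]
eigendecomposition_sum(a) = [[(0.01+0.62j),(0.55-0.17j)], [(-0.64+0.2j),(0.34+0.51j)]] + [[-0.62j, (0.54+0.17j)], [(-0.64-0.2j), 0.34-0.51j]]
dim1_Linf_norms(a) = [1.09, 1.28]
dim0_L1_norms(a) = [1.29, 1.78]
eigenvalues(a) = [(0.35+1.13j), (0.35-1.13j)]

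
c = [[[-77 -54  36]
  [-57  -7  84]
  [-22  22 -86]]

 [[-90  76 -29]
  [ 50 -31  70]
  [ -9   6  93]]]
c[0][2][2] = -86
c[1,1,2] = 70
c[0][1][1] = -7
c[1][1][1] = -31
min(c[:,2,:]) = -86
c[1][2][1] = 6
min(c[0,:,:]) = -86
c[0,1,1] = -7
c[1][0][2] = -29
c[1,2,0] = -9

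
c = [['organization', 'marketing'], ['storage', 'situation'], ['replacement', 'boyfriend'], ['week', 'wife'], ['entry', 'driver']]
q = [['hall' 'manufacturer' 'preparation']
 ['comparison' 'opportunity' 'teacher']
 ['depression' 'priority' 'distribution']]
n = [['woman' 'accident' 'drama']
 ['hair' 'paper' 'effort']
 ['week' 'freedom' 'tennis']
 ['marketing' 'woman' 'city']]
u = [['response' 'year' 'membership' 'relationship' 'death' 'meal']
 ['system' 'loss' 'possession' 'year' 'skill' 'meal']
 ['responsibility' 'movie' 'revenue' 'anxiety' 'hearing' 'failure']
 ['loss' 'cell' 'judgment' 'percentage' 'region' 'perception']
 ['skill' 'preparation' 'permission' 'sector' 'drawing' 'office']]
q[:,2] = ['preparation', 'teacher', 'distribution']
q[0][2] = 'preparation'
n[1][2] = 'effort'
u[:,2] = ['membership', 'possession', 'revenue', 'judgment', 'permission']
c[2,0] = 'replacement'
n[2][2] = 'tennis'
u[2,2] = 'revenue'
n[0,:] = ['woman', 'accident', 'drama']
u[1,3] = 'year'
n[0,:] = ['woman', 'accident', 'drama']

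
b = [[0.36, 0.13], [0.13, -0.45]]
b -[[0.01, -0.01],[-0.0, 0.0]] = [[0.35, 0.14], [0.13, -0.45]]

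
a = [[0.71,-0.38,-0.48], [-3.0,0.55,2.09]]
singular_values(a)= [3.81, 0.24]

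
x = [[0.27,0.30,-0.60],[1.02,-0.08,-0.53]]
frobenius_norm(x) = 1.36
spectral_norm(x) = 1.27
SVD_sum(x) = [[0.47, 0.03, -0.34], [0.91, 0.06, -0.66]] + [[-0.20, 0.27, -0.26],[0.11, -0.14, 0.13]]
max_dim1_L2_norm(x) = 1.15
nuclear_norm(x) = 1.75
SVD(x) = [[-0.46, -0.89], [-0.89, 0.46]] @ diag([1.2737892000054254, 0.4775574038265339]) @ [[-0.81,-0.05,0.59],  [0.48,-0.63,0.61]]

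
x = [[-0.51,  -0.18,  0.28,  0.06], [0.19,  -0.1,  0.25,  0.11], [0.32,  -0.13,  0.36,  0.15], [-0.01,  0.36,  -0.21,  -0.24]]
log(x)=[[-0.62+2.91j, (0.97+0.75j), (-0.72-1.05j), (-0.03-0.14j)], [(0.04-0.62j), (-4.78+0.86j), (2.44-0.42j), -0.07-0.67j], [-0.19-1.10j, (0.15+1.01j), -1.14-0.42j, (0.11-0.83j)], [(0.21+0.11j), (-5.18-4.28j), 3.39+2.67j, -1.54+2.93j]]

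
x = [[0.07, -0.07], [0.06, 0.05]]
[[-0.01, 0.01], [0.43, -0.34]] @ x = [[-0.00, 0.00], [0.01, -0.05]]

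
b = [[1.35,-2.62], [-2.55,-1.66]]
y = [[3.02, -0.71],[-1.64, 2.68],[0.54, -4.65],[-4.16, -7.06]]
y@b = [[5.89, -6.73], [-9.05, -0.15], [12.59, 6.3], [12.39, 22.62]]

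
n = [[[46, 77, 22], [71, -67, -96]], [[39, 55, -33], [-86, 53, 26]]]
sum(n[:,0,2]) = -11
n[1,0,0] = 39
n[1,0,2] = -33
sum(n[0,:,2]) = -74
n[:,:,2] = [[22, -96], [-33, 26]]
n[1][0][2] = -33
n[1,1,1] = 53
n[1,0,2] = -33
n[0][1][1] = -67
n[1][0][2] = -33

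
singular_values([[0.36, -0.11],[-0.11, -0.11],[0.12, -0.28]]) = [0.44, 0.25]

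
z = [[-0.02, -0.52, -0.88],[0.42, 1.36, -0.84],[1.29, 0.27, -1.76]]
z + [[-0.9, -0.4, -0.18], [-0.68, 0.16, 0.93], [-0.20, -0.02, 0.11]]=[[-0.92, -0.92, -1.06], [-0.26, 1.52, 0.09], [1.09, 0.25, -1.65]]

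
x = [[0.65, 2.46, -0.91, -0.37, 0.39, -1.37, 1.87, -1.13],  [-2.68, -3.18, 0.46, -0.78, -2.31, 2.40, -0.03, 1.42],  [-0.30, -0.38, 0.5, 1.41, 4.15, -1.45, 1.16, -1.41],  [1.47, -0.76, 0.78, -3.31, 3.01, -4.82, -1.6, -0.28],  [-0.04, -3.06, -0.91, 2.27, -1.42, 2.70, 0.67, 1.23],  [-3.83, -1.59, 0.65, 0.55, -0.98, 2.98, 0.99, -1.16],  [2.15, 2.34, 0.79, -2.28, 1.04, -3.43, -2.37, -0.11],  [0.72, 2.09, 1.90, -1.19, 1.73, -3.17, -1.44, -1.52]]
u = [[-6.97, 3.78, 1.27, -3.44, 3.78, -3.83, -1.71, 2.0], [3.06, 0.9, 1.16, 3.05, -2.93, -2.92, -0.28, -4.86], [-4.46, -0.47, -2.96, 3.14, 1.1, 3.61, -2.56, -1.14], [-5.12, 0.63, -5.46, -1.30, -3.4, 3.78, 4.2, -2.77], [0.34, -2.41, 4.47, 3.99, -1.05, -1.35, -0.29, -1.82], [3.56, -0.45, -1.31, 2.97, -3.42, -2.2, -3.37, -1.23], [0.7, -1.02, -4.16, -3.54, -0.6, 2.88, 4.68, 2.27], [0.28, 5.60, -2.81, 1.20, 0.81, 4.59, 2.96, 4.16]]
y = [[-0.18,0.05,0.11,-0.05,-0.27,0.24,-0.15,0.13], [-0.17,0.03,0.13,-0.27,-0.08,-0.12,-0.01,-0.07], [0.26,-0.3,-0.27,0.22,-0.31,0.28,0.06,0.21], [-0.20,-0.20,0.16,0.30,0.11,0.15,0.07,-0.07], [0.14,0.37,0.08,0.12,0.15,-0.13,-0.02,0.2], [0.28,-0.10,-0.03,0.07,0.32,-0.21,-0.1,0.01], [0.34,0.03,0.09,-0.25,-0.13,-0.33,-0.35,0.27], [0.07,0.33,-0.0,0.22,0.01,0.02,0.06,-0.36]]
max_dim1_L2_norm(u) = 10.59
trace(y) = -0.89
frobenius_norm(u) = 24.51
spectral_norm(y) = 0.89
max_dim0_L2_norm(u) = 10.84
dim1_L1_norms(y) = [1.18, 0.88, 1.91, 1.26, 1.21, 1.12, 1.79, 1.07]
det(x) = -64.05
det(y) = 0.00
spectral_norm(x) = 12.56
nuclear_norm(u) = 59.00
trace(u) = -4.74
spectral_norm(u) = 15.51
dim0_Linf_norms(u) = [6.97, 5.6, 5.46, 3.99, 3.78, 4.59, 4.68, 4.86]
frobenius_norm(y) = 1.55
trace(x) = -7.67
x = u @ y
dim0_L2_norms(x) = [5.45, 6.21, 2.72, 5.08, 6.23, 8.42, 4.06, 3.25]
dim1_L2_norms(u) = [10.59, 7.85, 7.8, 10.45, 6.94, 7.27, 8.19, 9.41]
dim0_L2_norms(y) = [0.62, 0.62, 0.38, 0.59, 0.57, 0.59, 0.41, 0.56]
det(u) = -925082.84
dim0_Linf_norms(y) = [0.34, 0.37, 0.27, 0.3, 0.32, 0.33, 0.35, 0.36]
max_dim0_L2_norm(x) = 8.42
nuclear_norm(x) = 31.25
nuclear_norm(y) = 3.72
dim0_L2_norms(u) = [10.84, 7.36, 9.4, 8.45, 7.03, 9.3, 8.32, 7.99]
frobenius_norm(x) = 15.44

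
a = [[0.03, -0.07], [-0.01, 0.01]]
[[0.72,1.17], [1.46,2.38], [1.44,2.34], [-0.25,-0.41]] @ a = [[0.01, -0.04], [0.02, -0.08], [0.02, -0.08], [-0.00, 0.01]]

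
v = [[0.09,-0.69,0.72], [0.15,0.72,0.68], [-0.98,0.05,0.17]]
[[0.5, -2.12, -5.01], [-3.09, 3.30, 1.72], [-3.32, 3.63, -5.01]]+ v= [[0.59, -2.81, -4.29], [-2.94, 4.02, 2.40], [-4.3, 3.68, -4.84]]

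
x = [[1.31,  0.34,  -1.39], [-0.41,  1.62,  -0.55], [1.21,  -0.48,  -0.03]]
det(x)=1.811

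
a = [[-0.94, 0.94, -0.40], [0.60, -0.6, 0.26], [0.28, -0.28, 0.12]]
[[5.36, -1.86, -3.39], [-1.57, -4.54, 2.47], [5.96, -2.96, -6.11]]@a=[[-7.1, 7.1, -3.03], [-0.56, 0.56, -0.26], [-9.09, 9.09, -3.89]]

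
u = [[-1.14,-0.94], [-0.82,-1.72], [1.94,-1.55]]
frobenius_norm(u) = 3.46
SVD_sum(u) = [[0.10,  -0.16],[0.54,  -0.87],[1.24,  -1.99]] + [[-1.24, -0.78], [-1.36, -0.85], [0.7, 0.44]]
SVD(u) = [[-0.07, 0.63], [-0.4, 0.69], [-0.91, -0.35]] @ diag([2.5638764023124088, 2.3252177948883785]) @ [[-0.53, 0.85], [-0.85, -0.53]]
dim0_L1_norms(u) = [3.9, 4.21]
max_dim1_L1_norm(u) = 3.49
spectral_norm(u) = 2.56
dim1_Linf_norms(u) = [1.14, 1.72, 1.94]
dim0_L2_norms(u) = [2.39, 2.5]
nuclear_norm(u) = 4.89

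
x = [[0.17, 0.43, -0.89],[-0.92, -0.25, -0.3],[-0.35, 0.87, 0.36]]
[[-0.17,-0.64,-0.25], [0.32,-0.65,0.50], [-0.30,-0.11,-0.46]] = x @ [[-0.22, 0.53, -0.34], [-0.41, -0.21, -0.63], [-0.05, 0.72, -0.09]]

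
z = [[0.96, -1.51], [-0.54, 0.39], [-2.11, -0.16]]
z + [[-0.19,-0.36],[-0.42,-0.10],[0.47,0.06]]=[[0.77, -1.87], [-0.96, 0.29], [-1.64, -0.1]]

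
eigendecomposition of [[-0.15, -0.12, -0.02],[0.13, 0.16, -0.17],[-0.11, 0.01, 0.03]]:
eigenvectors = [[-0.85+0.00j,(0.34-0.18j),0.34+0.18j], [0.07+0.00j,-0.84+0.00j,(-0.84-0j)], [-0.52+0.00j,-0.06+0.39j,-0.06-0.39j]]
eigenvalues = [(-0.15+0j), (0.1+0.11j), (0.1-0.11j)]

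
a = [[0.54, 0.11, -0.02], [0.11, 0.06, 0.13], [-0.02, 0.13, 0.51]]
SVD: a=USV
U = [[-0.91, 0.37, 0.20], [-0.28, -0.16, -0.95], [-0.32, -0.91, 0.25]]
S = [0.57, 0.54, 0.0]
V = [[-0.91, -0.28, -0.32], [0.37, -0.16, -0.91], [0.20, -0.95, 0.25]]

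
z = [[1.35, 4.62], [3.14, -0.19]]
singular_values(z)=[4.9, 3.02]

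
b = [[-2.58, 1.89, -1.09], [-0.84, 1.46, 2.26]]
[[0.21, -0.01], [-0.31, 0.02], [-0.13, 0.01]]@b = [[-0.53,0.38,-0.25], [0.78,-0.56,0.38], [0.33,-0.23,0.16]]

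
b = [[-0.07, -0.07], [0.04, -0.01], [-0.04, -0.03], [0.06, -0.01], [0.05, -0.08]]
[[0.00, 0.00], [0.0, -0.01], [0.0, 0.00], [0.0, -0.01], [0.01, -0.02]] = b @ [[0.05, -0.15],[-0.12, 0.13]]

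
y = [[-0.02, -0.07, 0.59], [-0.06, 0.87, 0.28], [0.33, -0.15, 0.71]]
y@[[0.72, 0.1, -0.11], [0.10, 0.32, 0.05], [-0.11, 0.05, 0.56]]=[[-0.09, 0.01, 0.33], [0.01, 0.29, 0.21], [0.14, 0.02, 0.35]]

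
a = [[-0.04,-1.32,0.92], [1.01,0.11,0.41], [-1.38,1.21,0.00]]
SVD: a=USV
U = [[0.55, -0.78, 0.3],[0.29, 0.51, 0.81],[-0.78, -0.35, 0.51]]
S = [2.22, 1.33, 0.69]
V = [[0.61,-0.74,0.28], [0.78,0.50,-0.38], [0.14,0.45,0.88]]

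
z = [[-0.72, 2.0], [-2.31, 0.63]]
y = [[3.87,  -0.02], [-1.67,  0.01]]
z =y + [[-4.59, 2.02], [-0.64, 0.62]]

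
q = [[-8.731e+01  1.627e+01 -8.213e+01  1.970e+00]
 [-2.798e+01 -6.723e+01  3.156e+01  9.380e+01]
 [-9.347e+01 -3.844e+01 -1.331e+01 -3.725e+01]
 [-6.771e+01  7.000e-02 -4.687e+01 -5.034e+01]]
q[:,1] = [16.27, -67.23, -38.44, 0.07]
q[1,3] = 93.8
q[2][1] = -38.44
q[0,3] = 1.97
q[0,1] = 16.27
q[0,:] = [-87.31, 16.27, -82.13, 1.97]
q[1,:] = [-27.98, -67.23, 31.56, 93.8]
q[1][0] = -27.98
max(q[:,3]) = 93.8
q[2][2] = -13.31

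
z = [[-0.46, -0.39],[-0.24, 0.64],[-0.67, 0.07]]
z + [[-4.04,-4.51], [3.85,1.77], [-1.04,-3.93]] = [[-4.50, -4.9], [3.61, 2.41], [-1.71, -3.86]]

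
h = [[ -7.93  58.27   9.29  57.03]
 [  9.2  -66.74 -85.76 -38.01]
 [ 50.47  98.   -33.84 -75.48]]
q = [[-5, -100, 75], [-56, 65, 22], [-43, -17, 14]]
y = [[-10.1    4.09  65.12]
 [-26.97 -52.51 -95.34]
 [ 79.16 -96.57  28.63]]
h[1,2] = -85.76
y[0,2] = 65.12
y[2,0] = 79.16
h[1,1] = -66.74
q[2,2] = 14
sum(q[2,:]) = -46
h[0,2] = 9.29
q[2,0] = -43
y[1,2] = -95.34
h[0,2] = 9.29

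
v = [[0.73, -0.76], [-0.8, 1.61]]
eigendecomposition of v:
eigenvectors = [[-0.86, 0.49],  [-0.51, -0.87]]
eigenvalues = [0.27, 2.07]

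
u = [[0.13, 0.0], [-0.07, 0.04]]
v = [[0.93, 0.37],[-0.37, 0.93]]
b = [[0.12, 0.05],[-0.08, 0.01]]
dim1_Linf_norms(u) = [0.13, 0.07]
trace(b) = 0.13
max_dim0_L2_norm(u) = 0.15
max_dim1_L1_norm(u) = 0.13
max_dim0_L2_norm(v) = 1.0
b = u @ v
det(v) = 1.00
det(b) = 0.01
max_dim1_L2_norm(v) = 1.0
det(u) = 0.01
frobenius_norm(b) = 0.15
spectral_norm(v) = 1.00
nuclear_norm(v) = 2.00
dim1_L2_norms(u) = [0.13, 0.08]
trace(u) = 0.17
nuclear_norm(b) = 0.18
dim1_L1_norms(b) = [0.17, 0.09]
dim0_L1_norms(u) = [0.2, 0.04]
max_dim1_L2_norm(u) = 0.13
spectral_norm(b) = 0.15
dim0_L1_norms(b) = [0.2, 0.06]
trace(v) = 1.86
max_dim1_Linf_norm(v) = 0.93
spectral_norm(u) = 0.15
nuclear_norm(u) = 0.18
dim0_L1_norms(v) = [1.3, 1.3]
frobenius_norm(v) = 1.42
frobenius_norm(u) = 0.15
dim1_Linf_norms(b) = [0.12, 0.08]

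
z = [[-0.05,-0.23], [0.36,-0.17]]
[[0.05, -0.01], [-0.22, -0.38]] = z @[[-0.65, -0.94],[-0.09, 0.23]]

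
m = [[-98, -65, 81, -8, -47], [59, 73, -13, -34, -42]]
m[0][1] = -65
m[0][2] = 81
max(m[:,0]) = 59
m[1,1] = 73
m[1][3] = -34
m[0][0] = -98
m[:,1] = [-65, 73]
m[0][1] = -65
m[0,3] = -8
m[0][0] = -98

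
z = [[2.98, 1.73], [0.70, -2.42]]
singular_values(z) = [3.55, 2.37]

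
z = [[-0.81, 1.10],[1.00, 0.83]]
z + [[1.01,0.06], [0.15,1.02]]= [[0.20, 1.16], [1.15, 1.85]]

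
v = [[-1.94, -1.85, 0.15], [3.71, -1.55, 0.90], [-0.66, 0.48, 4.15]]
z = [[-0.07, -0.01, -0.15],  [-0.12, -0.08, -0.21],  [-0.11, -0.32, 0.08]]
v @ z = [[0.34, 0.12, 0.69],[-0.17, -0.20, -0.16],[-0.47, -1.36, 0.33]]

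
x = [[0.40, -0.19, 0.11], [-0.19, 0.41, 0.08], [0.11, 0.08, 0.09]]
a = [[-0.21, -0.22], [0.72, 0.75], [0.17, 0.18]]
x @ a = [[-0.2, -0.21], [0.35, 0.36], [0.05, 0.05]]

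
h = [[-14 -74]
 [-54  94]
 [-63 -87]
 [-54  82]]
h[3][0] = -54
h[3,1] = 82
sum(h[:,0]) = -185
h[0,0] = -14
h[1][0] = -54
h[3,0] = -54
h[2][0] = -63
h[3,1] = 82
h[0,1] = -74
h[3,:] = [-54, 82]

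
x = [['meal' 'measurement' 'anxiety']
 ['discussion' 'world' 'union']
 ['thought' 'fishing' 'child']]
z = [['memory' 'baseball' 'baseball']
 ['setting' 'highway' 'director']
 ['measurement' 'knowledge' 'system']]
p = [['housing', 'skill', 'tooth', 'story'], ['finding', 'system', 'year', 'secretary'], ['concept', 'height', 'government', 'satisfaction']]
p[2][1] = 'height'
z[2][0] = 'measurement'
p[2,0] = 'concept'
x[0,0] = 'meal'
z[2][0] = 'measurement'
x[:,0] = ['meal', 'discussion', 'thought']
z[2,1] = 'knowledge'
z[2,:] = ['measurement', 'knowledge', 'system']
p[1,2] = 'year'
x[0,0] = 'meal'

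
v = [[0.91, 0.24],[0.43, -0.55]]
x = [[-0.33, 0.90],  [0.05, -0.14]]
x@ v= [[0.09, -0.57], [-0.01, 0.09]]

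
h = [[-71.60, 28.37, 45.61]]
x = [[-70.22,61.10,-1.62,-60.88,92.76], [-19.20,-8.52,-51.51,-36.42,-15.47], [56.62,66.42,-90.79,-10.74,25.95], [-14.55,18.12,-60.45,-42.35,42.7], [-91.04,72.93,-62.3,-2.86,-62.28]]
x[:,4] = [92.76, -15.47, 25.95, 42.7, -62.28]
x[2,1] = 66.42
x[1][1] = -8.52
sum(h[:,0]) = -71.6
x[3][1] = 18.12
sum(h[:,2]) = 45.61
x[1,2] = -51.51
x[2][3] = -10.74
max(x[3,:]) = 42.7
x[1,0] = -19.2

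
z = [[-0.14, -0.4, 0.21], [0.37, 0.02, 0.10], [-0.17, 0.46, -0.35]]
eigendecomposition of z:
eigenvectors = [[0.54+0.30j, 0.54-0.30j, -0.26+0.00j],  [0.03-0.40j, 0.03+0.40j, 0.52+0.00j],  [(-0.68+0j), -0.68-0.00j, 0.82+0.00j]]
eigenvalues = [(-0.23+0.35j), (-0.23-0.35j), (-0.01+0j)]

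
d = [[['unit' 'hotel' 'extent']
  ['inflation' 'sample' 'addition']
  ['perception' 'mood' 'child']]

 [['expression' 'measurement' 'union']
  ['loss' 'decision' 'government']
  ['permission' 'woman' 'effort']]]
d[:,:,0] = [['unit', 'inflation', 'perception'], ['expression', 'loss', 'permission']]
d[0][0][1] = 'hotel'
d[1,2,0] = 'permission'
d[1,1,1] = 'decision'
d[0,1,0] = 'inflation'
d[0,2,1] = 'mood'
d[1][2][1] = 'woman'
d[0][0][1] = 'hotel'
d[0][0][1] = 'hotel'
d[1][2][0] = 'permission'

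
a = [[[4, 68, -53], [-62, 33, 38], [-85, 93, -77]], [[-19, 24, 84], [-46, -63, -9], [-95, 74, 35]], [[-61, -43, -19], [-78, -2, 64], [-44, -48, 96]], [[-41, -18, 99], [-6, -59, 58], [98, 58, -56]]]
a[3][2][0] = 98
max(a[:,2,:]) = 98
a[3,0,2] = 99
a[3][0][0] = -41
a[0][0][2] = -53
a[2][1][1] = -2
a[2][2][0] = -44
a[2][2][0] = -44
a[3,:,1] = [-18, -59, 58]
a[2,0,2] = -19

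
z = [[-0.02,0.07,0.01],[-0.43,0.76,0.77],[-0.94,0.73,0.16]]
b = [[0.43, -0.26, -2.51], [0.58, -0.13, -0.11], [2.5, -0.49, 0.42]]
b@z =[[2.46, -2.00, -0.6],[0.15, -0.14, -0.11],[-0.23, 0.11, -0.29]]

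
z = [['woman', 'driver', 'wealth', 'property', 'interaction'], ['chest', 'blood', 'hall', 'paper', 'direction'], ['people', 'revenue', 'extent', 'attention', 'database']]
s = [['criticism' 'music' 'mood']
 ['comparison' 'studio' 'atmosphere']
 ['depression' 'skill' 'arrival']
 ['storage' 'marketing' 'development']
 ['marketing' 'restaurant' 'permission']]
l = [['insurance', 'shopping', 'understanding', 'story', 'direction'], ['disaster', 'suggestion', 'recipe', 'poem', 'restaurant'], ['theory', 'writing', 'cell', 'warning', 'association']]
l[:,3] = ['story', 'poem', 'warning']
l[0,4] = 'direction'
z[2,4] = 'database'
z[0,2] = 'wealth'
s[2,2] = 'arrival'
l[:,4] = ['direction', 'restaurant', 'association']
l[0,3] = 'story'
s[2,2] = 'arrival'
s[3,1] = 'marketing'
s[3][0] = 'storage'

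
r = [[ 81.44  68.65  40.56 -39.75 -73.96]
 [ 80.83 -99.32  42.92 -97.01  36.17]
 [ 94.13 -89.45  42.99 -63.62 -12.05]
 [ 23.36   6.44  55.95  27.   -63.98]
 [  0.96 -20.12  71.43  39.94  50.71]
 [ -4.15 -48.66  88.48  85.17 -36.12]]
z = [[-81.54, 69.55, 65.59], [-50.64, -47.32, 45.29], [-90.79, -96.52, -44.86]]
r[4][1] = -20.12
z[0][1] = 69.55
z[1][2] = 45.29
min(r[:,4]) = -73.96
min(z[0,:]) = -81.54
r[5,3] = 85.17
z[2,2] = -44.86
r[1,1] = -99.32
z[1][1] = -47.32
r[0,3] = -39.75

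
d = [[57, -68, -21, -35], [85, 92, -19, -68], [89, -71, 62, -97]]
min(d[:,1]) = -71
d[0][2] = -21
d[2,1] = -71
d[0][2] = -21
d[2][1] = -71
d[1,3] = -68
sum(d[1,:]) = 90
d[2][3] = -97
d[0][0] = 57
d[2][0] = 89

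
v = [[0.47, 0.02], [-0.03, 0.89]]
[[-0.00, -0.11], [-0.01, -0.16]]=v@[[-0.01,-0.23], [-0.01,-0.19]]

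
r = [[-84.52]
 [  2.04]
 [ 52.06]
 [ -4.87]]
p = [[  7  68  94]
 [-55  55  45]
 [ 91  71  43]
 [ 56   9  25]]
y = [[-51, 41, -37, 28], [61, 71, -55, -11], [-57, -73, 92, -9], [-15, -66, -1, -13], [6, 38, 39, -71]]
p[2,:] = [91, 71, 43]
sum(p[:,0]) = 99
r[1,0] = 2.04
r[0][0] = -84.52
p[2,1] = 71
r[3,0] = -4.87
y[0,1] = 41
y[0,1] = 41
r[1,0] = 2.04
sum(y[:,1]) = 11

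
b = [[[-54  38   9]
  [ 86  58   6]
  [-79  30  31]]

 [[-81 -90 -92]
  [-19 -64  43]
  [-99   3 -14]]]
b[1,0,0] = -81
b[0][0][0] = -54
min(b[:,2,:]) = -99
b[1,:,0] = [-81, -19, -99]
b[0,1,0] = 86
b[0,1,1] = 58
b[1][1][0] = -19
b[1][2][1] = 3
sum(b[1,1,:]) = -40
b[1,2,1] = 3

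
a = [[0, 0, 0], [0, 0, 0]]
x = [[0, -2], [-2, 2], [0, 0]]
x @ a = [[0, 0, 0], [0, 0, 0], [0, 0, 0]]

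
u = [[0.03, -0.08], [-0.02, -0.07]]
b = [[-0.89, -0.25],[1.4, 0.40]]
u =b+[[0.92, 0.17],[-1.42, -0.47]]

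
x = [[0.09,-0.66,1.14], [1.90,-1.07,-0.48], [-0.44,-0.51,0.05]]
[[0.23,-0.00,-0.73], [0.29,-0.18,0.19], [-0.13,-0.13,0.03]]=x@[[0.24, 0.06, -0.09], [0.06, 0.22, -0.04], [0.22, 0.12, -0.66]]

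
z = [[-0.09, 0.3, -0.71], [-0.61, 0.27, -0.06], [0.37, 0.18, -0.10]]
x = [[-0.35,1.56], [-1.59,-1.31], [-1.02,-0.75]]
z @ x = [[0.28, -0.0], [-0.15, -1.26], [-0.31, 0.42]]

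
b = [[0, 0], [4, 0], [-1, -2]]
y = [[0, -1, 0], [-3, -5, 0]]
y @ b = [[-4, 0], [-20, 0]]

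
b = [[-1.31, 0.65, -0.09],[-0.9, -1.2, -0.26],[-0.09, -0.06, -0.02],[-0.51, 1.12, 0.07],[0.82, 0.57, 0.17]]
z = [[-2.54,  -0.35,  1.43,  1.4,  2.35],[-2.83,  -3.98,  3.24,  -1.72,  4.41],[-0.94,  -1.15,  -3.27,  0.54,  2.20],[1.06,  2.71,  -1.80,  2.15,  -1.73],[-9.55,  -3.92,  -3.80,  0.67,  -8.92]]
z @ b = [[4.73, 1.59, 0.79], [11.49, 3.33, 1.85], [4.09, 2.82, 0.86], [-6.18, -1.03, -0.91], [8.72, -5.61, 0.49]]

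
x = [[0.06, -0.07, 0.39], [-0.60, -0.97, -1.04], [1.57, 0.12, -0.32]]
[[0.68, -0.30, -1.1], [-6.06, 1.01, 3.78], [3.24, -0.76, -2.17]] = x@[[2.24, -0.62, -1.9],  [2.81, 0.05, -0.01],  [1.91, -0.66, -2.53]]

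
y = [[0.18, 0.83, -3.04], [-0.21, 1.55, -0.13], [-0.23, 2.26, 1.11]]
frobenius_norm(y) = 4.34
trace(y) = 2.84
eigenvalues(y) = [(2.12+0j), (0.36+0.56j), (0.36-0.56j)]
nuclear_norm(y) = 6.22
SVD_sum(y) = [[0.21, 0.22, -3.08],[0.02, 0.02, -0.22],[-0.07, -0.07, 0.96]] + [[-0.06, 0.61, 0.04], [-0.14, 1.54, 0.1], [-0.21, 2.32, 0.15]] + [[0.02,0.00,0.0], [-0.08,-0.01,-0.01], [0.05,0.00,0.00]]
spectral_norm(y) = 3.25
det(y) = 0.94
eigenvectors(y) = [[(0.81+0j),-0.97+0.00j,-0.97-0.00j], [(-0.17+0j),(-0.15-0.05j),-0.15+0.05j], [-0.56+0.00j,0.02+0.17j,0.02-0.17j]]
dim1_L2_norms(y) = [3.16, 1.57, 2.53]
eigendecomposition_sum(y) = [[0.54+0.00j,(-3.74+0j),-1.14+0.00j], [-0.11+0.00j,(0.78+0j),(0.24+0j)], [-0.38+0.00j,2.60+0.00j,0.80+0.00j]] + [[(-0.18+0.41j),(2.29-0.77j),-0.95+0.82j], [-0.05+0.05j,0.38+0.00j,-0.18+0.07j], [(0.07+0.02j),(-0.17-0.38j),(0.16+0.15j)]] + [[(-0.18-0.41j), 2.29+0.77j, -0.95-0.82j], [-0.05-0.05j, (0.38-0j), -0.18-0.07j], [(0.07-0.02j), (-0.17+0.38j), (0.16-0.15j)]]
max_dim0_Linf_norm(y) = 3.04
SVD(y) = [[0.95, -0.21, -0.22],[0.07, -0.54, 0.84],[-0.30, -0.81, -0.5]] @ diag([3.2495981497218995, 2.8721021181060715, 0.10070396464204626]) @ [[0.07,0.07,-1.0], [0.09,-0.99,-0.06], [-0.99,-0.09,-0.08]]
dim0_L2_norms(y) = [0.36, 2.86, 3.24]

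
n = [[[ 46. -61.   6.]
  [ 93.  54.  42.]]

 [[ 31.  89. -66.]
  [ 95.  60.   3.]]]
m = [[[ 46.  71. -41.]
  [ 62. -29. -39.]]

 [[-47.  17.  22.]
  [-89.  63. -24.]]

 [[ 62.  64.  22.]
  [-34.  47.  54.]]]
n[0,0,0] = 46.0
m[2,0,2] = 22.0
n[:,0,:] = [[46.0, -61.0, 6.0], [31.0, 89.0, -66.0]]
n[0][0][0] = 46.0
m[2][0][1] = 64.0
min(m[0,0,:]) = -41.0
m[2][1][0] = -34.0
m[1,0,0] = -47.0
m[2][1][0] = -34.0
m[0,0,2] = -41.0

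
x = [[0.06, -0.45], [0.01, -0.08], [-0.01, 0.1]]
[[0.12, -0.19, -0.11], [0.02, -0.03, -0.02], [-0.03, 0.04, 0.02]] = x @ [[0.14,  -0.02,  0.05], [-0.25,  0.41,  0.25]]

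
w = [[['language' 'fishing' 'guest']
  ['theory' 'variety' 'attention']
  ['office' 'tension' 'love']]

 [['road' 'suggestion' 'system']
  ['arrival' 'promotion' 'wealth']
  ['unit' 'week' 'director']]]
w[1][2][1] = 'week'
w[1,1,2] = 'wealth'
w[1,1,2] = 'wealth'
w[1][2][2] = 'director'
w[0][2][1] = 'tension'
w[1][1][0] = 'arrival'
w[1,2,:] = ['unit', 'week', 'director']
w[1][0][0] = 'road'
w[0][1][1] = 'variety'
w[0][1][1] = 'variety'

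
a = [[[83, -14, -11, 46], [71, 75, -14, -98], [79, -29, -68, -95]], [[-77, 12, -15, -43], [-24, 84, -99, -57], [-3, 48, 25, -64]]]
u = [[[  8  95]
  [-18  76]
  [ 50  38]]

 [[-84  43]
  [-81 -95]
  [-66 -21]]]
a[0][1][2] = -14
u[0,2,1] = 38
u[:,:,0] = [[8, -18, 50], [-84, -81, -66]]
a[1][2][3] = -64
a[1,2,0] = -3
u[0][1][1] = 76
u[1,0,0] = -84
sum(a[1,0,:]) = -123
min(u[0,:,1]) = 38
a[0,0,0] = 83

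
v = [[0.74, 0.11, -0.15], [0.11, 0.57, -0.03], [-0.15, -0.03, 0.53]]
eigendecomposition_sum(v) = [[0.60, 0.26, -0.30],[0.26, 0.11, -0.13],[-0.3, -0.13, 0.15]] + [[0.12,-0.06,0.19], [-0.06,0.03,-0.09], [0.19,-0.09,0.3]] + [[0.02, -0.09, -0.04], [-0.09, 0.43, 0.19], [-0.04, 0.19, 0.08]]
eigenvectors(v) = [[-0.84, -0.51, -0.19],  [-0.36, 0.26, 0.90],  [0.41, -0.82, 0.4]]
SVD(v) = [[-0.84, -0.19, -0.51], [-0.36, 0.9, 0.26], [0.41, 0.40, -0.82]] @ diag([0.8609754455151871, 0.5335392183003076, 0.4454853361845049]) @ [[-0.84,  -0.36,  0.41], [-0.19,  0.90,  0.40], [-0.51,  0.26,  -0.82]]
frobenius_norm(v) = 1.11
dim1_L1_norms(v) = [1.0, 0.71, 0.71]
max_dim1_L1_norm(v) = 1.0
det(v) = 0.20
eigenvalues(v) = [0.86, 0.45, 0.53]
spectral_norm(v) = 0.86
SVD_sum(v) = [[0.6, 0.26, -0.30], [0.26, 0.11, -0.13], [-0.30, -0.13, 0.15]] + [[0.02, -0.09, -0.04],[-0.09, 0.43, 0.19],[-0.04, 0.19, 0.08]] + [[0.12,-0.06,0.19], [-0.06,0.03,-0.09], [0.19,-0.09,0.30]]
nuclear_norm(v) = 1.84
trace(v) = 1.84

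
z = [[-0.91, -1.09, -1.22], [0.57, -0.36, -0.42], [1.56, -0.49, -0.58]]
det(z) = 0.01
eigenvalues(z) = [(-0.93+1.59j), (-0.93-1.59j), 0j]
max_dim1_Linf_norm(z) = 1.56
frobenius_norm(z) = 2.67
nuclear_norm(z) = 3.78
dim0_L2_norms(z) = [1.89, 1.25, 1.41]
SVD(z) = [[-0.18, -0.98, 0.12], [0.38, -0.18, -0.91], [0.91, -0.12, 0.4]] @ diag([1.8948951918188421, 1.885462468020353, 0.0018691464453574269]) @ [[0.95,  -0.20,  -0.25], [0.32,  0.63,  0.71], [0.01,  -0.75,  0.66]]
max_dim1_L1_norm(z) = 3.22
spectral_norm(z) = 1.89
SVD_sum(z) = [[-0.33, 0.07, 0.08], [0.68, -0.14, -0.18], [1.63, -0.35, -0.42]] + [[-0.58, -1.16, -1.30], [-0.11, -0.22, -0.24], [-0.07, -0.14, -0.16]] + [[0.0, -0.00, 0.00], [-0.0, 0.0, -0.0], [0.00, -0.0, 0.00]]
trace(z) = -1.85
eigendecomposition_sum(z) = [[-0.46+0.80j,-0.54-0.31j,(-0.61-0.36j)], [(0.29+0.27j),(-0.18+0.2j),(-0.21+0.22j)], [0.78+0.36j,(-0.24+0.53j),-0.29+0.60j]] + [[(-0.46-0.8j),-0.54+0.31j,-0.61+0.36j],[0.29-0.27j,(-0.18-0.2j),(-0.21-0.22j)],[(0.78-0.36j),-0.24-0.53j,(-0.29-0.6j)]] + [[0.00+0.00j, (-0+0j), 0j], [(-0-0j), 0.00-0.00j, -0.00-0.00j], [0.00+0.00j, (-0+0j), 0.00+0.00j]]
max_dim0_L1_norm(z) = 3.04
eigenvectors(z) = [[-0.70+0.00j,(-0.7-0j),(0.01+0j)], [(-0.07+0.29j),-0.07-0.29j,(-0.75+0j)], [0.05+0.65j,0.05-0.65j,(0.66+0j)]]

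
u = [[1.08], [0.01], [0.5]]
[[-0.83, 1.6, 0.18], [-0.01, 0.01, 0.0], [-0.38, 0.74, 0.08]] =u@[[-0.77, 1.48, 0.17]]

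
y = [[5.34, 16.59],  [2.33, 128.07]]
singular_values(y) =[129.17, 5.0]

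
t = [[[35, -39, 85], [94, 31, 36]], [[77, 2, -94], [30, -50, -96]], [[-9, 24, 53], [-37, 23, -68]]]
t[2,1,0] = -37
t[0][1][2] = 36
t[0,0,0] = 35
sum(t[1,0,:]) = -15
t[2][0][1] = 24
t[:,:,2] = [[85, 36], [-94, -96], [53, -68]]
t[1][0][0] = 77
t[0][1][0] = 94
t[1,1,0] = 30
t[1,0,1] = 2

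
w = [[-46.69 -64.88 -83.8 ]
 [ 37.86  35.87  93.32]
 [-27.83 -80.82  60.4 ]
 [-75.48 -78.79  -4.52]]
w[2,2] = 60.4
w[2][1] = -80.82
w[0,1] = -64.88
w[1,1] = 35.87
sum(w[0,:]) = -195.37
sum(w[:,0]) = -112.14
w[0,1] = -64.88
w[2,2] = 60.4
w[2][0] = -27.83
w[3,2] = -4.52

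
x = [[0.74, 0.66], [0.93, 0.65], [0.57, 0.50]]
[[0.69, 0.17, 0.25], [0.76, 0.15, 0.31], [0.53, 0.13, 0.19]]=x @ [[0.38, -0.10, 0.31], [0.62, 0.37, 0.03]]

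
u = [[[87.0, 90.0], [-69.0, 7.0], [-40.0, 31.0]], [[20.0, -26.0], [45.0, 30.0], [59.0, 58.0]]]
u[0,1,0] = -69.0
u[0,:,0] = [87.0, -69.0, -40.0]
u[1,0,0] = 20.0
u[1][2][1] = 58.0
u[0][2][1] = 31.0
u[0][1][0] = -69.0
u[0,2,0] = -40.0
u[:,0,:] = [[87.0, 90.0], [20.0, -26.0]]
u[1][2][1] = 58.0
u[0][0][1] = 90.0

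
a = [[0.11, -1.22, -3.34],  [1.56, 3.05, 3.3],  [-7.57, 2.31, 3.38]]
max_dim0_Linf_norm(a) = 7.57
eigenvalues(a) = [-3.48, 1.82, 8.2]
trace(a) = 6.54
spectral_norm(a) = 8.90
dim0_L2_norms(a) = [7.73, 4.02, 5.79]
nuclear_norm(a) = 15.37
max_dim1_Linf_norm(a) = 7.57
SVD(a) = [[-0.25, 0.48, 0.84],[0.17, -0.83, 0.53],[0.95, 0.28, 0.13]] @ diag([8.897825864169686, 5.385261514464824, 1.0840910071285244]) @ [[-0.78,0.34,0.52], [-0.62,-0.46,-0.63], [-0.02,0.82,-0.57]]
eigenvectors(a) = [[0.5, -0.18, -0.40], [-0.48, -0.89, 0.41], [0.72, 0.42, 0.82]]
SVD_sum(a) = [[1.75, -0.76, -1.16], [-1.20, 0.52, 0.80], [-6.64, 2.89, 4.41]] + [[-1.62, -1.20, -1.66], [2.78, 2.05, 2.83], [-0.93, -0.69, -0.95]] + [[-0.02, 0.74, -0.52], [-0.01, 0.47, -0.33], [-0.0, 0.11, -0.08]]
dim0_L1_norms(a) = [9.24, 6.58, 10.02]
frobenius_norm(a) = 10.46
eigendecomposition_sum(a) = [[-2.09, -0.04, -1.00], [2.01, 0.04, 0.96], [-2.98, -0.05, -1.43]] + [[0.31,0.31,-0.00], [1.47,1.5,-0.02], [-0.69,-0.71,0.01]] + [[1.90,  -1.5,  -2.33], [-1.92,  1.51,  2.36], [-3.89,  3.07,  4.80]]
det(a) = -51.95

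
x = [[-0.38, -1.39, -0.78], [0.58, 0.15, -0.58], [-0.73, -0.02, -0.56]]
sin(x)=[[-0.24, -1.43, -0.63], [0.65, 0.24, -0.64], [-0.69, 0.1, -0.30]]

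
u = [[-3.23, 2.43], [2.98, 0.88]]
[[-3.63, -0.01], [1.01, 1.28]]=u @ [[0.56,0.31], [-0.75,0.41]]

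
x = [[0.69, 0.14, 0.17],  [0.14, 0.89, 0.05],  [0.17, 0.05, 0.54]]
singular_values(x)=[1.0, 0.7, 0.43]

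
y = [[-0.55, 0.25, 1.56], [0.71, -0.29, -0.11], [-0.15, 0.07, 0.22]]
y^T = [[-0.55, 0.71, -0.15], [0.25, -0.29, 0.07], [1.56, -0.11, 0.22]]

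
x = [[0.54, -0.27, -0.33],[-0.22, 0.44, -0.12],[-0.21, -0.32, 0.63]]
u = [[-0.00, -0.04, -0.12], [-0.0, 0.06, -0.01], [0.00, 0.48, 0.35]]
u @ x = [[0.03, 0.02, -0.07], [-0.01, 0.03, -0.01], [-0.18, 0.1, 0.16]]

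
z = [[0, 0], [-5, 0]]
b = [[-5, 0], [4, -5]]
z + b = [[-5, 0], [-1, -5]]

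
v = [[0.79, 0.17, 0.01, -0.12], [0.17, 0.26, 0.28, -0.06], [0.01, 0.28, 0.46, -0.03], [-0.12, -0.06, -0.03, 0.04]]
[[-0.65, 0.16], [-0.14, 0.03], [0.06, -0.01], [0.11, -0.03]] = v @ [[-0.68, 0.16], [-0.85, 0.21], [0.65, -0.16], [-0.17, 0.04]]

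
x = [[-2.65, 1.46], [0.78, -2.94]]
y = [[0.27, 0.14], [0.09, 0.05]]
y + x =[[-2.38,1.6], [0.87,-2.89]]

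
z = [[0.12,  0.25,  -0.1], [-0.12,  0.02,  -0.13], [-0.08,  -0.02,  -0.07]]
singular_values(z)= [0.3, 0.21, 0.01]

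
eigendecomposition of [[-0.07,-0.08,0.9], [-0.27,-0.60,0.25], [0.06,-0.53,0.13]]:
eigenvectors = [[(0.88+0j), 0.65+0.00j, (0.65-0j)], [(-0.13+0j), 0.02+0.61j, 0.02-0.61j], [0.45+0.00j, (-0.29+0.35j), (-0.29-0.35j)]]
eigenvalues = [(0.4+0j), (-0.47+0.41j), (-0.47-0.41j)]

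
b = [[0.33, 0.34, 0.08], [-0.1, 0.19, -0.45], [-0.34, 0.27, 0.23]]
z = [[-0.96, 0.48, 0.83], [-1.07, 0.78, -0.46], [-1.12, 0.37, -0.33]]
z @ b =[[-0.65, -0.01, -0.1], [-0.27, -0.34, -0.54], [-0.29, -0.4, -0.33]]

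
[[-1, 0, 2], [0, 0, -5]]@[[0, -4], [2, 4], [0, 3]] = [[0, 10], [0, -15]]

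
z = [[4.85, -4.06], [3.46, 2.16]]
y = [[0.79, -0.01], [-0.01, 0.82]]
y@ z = [[3.8, -3.23], [2.79, 1.81]]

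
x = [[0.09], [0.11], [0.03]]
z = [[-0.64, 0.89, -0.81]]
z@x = [[0.02]]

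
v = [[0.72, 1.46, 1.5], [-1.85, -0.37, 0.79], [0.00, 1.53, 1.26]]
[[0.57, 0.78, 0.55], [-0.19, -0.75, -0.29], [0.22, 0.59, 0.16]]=v @[[0.32, 0.31, 0.38], [-0.2, 0.41, -0.23], [0.42, -0.03, 0.41]]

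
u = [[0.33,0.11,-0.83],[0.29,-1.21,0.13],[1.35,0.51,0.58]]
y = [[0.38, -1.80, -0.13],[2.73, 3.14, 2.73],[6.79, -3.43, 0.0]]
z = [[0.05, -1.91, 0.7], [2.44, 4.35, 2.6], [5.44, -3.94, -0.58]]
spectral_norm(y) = 7.78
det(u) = -1.73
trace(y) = 3.52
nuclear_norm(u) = 3.70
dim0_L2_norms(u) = [1.42, 1.32, 1.02]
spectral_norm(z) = 7.01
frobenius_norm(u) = 2.19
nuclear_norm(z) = 13.87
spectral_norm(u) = 1.56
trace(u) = -0.30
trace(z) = 3.82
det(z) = -52.63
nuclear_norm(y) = 13.45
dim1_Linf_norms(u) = [0.83, 1.21, 1.35]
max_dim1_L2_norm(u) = 1.56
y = z + u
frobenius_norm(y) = 9.28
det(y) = -25.82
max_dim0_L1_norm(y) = 9.9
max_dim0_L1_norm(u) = 1.97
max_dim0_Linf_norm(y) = 6.79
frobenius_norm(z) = 9.01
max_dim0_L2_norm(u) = 1.42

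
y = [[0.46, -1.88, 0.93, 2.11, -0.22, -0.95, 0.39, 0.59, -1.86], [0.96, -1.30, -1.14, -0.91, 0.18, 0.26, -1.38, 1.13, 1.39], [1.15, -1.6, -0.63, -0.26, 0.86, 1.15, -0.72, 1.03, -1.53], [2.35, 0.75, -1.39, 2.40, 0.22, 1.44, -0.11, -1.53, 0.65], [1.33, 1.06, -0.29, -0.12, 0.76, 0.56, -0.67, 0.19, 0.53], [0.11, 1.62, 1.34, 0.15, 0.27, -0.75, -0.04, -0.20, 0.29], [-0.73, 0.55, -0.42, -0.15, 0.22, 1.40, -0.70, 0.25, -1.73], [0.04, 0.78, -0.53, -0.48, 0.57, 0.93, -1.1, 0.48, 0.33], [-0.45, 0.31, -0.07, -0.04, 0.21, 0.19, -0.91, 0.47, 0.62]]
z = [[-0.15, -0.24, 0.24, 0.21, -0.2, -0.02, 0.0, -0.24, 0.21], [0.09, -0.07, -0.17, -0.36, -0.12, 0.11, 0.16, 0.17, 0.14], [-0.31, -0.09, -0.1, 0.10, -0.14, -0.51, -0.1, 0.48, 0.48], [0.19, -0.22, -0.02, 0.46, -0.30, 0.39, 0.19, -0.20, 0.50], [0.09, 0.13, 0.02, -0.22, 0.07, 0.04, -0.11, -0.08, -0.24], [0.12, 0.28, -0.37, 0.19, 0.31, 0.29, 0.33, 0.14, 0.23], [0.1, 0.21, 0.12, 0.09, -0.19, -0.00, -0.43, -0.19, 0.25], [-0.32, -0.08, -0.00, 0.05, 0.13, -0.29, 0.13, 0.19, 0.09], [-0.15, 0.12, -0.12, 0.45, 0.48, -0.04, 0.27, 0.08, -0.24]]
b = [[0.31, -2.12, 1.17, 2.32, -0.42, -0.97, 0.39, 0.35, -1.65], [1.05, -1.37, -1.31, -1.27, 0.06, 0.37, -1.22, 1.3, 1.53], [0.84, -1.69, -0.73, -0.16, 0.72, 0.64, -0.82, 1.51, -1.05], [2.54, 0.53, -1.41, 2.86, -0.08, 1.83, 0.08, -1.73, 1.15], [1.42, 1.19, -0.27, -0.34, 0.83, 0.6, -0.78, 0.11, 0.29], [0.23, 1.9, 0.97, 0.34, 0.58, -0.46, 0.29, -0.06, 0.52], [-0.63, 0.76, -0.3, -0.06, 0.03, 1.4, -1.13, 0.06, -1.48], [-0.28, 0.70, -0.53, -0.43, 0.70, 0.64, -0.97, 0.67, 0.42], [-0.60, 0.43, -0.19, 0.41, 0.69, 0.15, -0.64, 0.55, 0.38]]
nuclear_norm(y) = 20.39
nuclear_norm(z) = 4.77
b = y + z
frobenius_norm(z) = 2.10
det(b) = -3.33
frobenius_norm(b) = 9.18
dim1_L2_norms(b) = [3.93, 3.46, 3.02, 4.96, 2.32, 2.37, 2.55, 1.87, 1.45]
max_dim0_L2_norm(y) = 3.62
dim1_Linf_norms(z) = [0.24, 0.36, 0.51, 0.5, 0.24, 0.37, 0.43, 0.32, 0.48]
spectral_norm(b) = 5.12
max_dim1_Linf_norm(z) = 0.51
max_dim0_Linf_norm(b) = 2.86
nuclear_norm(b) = 21.88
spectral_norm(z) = 1.11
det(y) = 0.13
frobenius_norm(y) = 8.66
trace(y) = 1.34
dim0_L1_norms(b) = [7.9, 10.69, 6.88, 8.19, 4.11, 7.06, 6.32, 6.34, 8.47]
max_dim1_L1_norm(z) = 2.47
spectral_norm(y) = 4.76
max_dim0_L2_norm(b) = 3.97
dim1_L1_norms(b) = [9.7, 9.48, 8.16, 12.21, 5.83, 5.35, 5.85, 5.34, 4.04]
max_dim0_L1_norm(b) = 10.69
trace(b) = 1.36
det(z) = -0.00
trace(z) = 0.02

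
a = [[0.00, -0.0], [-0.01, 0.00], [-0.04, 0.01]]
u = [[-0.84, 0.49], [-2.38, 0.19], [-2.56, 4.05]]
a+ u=[[-0.84, 0.49], [-2.39, 0.19], [-2.60, 4.06]]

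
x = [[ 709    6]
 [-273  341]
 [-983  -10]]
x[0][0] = 709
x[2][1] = -10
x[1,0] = -273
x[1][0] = -273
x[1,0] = -273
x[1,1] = 341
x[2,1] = -10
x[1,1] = 341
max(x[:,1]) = 341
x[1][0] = -273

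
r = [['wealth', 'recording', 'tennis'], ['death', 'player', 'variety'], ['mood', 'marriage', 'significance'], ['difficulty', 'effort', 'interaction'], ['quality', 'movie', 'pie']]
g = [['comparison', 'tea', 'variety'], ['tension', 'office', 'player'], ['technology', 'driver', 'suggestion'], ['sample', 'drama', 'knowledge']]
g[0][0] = 'comparison'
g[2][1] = 'driver'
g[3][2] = 'knowledge'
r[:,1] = ['recording', 'player', 'marriage', 'effort', 'movie']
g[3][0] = 'sample'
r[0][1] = 'recording'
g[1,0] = 'tension'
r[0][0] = 'wealth'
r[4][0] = 'quality'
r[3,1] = 'effort'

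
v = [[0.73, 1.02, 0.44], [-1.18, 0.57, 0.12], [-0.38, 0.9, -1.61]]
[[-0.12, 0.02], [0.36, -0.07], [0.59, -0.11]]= v @ [[-0.25, 0.05], [0.16, -0.03], [-0.22, 0.04]]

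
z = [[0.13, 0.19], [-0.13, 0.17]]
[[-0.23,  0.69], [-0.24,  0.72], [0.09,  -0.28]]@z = [[-0.12,0.07], [-0.12,0.08], [0.05,-0.03]]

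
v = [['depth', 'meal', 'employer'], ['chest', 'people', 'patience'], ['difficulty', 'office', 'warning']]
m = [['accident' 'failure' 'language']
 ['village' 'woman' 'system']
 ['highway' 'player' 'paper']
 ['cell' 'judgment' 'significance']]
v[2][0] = 'difficulty'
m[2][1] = 'player'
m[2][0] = 'highway'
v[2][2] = 'warning'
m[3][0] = 'cell'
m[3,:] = ['cell', 'judgment', 'significance']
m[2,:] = ['highway', 'player', 'paper']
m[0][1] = 'failure'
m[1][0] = 'village'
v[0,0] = 'depth'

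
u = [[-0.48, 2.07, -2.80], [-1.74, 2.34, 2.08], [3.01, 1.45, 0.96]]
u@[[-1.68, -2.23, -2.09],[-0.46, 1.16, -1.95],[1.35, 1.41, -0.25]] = [[-3.93,  -0.48,  -2.33],  [4.65,  9.53,  -1.45],  [-4.43,  -3.68,  -9.36]]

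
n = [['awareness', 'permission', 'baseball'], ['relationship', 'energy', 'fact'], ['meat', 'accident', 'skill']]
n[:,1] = ['permission', 'energy', 'accident']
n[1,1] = 'energy'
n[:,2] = ['baseball', 'fact', 'skill']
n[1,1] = 'energy'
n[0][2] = 'baseball'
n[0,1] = 'permission'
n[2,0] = 'meat'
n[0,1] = 'permission'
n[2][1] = 'accident'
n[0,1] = 'permission'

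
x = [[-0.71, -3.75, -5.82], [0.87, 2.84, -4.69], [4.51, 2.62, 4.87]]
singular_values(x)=[9.84, 5.08, 2.76]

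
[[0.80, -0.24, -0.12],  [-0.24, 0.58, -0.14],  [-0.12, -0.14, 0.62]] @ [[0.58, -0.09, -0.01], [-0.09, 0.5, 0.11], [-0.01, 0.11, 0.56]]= [[0.49,-0.21,-0.10], [-0.19,0.30,-0.01], [-0.06,0.01,0.33]]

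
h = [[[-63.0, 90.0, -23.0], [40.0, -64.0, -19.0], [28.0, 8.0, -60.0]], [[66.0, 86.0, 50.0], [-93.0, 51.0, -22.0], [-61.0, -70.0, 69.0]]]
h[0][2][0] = 28.0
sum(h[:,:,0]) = -83.0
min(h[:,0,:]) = -63.0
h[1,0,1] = 86.0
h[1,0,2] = 50.0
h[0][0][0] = -63.0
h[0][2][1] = 8.0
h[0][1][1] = -64.0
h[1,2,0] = -61.0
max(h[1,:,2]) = 69.0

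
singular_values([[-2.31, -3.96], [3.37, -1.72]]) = [4.6, 3.77]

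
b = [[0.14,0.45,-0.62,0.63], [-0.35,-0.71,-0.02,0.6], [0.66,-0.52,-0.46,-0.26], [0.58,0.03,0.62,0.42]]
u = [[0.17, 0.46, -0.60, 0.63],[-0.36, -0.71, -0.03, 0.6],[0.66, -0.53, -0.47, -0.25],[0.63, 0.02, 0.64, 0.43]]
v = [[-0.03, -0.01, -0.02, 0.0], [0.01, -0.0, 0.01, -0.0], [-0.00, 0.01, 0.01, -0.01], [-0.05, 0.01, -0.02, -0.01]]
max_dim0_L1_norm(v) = 0.09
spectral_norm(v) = 0.07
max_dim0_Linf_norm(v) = 0.05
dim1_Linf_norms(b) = [0.63, 0.71, 0.66, 0.62]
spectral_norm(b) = 1.01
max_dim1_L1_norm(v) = 0.09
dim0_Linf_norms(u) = [0.66, 0.71, 0.64, 0.63]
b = v + u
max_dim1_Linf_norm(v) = 0.05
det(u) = -0.99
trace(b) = -0.61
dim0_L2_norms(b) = [0.96, 0.99, 0.99, 1.0]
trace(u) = -0.58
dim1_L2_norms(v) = [0.04, 0.01, 0.02, 0.06]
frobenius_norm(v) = 0.07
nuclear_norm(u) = 3.99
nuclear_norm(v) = 0.10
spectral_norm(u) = 1.00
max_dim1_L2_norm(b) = 1.0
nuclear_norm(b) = 3.93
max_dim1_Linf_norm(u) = 0.71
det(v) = 0.00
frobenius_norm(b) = 1.97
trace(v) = -0.03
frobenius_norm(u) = 2.00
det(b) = -0.93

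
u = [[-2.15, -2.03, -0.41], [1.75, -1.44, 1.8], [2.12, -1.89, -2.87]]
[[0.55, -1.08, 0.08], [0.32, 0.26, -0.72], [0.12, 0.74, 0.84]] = u @ [[-0.06, 0.37, -0.02], [-0.22, 0.16, 0.05], [0.06, -0.09, -0.34]]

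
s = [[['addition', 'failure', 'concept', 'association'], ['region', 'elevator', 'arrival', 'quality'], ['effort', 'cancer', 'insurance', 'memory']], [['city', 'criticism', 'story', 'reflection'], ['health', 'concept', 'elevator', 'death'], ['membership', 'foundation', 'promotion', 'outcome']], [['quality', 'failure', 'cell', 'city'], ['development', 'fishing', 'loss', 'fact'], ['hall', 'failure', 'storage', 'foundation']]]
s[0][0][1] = 'failure'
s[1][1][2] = 'elevator'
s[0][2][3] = 'memory'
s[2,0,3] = 'city'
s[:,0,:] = [['addition', 'failure', 'concept', 'association'], ['city', 'criticism', 'story', 'reflection'], ['quality', 'failure', 'cell', 'city']]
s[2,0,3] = 'city'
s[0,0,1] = 'failure'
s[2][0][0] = 'quality'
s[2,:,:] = [['quality', 'failure', 'cell', 'city'], ['development', 'fishing', 'loss', 'fact'], ['hall', 'failure', 'storage', 'foundation']]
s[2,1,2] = 'loss'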